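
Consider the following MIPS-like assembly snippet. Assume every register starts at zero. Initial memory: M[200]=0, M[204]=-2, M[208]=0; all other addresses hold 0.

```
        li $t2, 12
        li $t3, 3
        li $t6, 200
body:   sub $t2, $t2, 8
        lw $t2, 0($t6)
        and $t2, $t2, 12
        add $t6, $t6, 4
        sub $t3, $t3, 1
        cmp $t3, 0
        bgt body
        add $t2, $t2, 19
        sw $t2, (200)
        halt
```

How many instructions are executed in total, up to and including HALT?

27

after li $t2, 12: $t2=12
after li $t3, 3: $t3=3
after li $t6, 200: $t6=200
after sub $t2, $t2, 8: $t2=12-8=4
after lw $t2, 0($t6): $t2=M[200]=0
after and $t2, $t2, 12: $t2=0&12=0
after add $t6, $t6, 4: $t6=200+4=204
after sub $t3, $t3, 1: $t3=3-1=2
cmp $t3, 0  (cmp 2,0)
bgt body: taken
after sub $t2, $t2, 8: $t2=0-8=-8
after lw $t2, 0($t6): $t2=M[204]=-2
after and $t2, $t2, 12: $t2=(-2)&12=12
after add $t6, $t6, 4: $t6=204+4=208
after sub $t3, $t3, 1: $t3=2-1=1
cmp $t3, 0  (cmp 1,0)
bgt body: taken
after sub $t2, $t2, 8: $t2=12-8=4
after lw $t2, 0($t6): $t2=M[208]=0
after and $t2, $t2, 12: $t2=0&12=0
after add $t6, $t6, 4: $t6=208+4=212
after sub $t3, $t3, 1: $t3=1-1=0
cmp $t3, 0  (cmp 0,0)
bgt body: not taken
after add $t2, $t2, 19: $t2=0+19=19
sw $t2, (200) → M[200]=19
halt.
Total executed instructions: 27.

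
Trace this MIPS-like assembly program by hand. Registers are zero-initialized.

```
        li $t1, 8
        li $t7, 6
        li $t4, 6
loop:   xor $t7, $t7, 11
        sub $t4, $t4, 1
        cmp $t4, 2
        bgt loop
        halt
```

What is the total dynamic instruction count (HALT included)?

li $t1, 8 → $t1=8
li $t7, 6 → $t7=6
li $t4, 6 → $t4=6
xor $t7, $t7, 11 → $t7=6^11=13
sub $t4, $t4, 1 → $t4=6-1=5
cmp $t4, 2  (cmp 5,2)
bgt loop: taken
xor $t7, $t7, 11 → $t7=13^11=6
sub $t4, $t4, 1 → $t4=5-1=4
cmp $t4, 2  (cmp 4,2)
bgt loop: taken
xor $t7, $t7, 11 → $t7=6^11=13
sub $t4, $t4, 1 → $t4=4-1=3
cmp $t4, 2  (cmp 3,2)
bgt loop: taken
xor $t7, $t7, 11 → $t7=13^11=6
sub $t4, $t4, 1 → $t4=3-1=2
cmp $t4, 2  (cmp 2,2)
bgt loop: not taken
halt.
Total executed instructions: 20.

20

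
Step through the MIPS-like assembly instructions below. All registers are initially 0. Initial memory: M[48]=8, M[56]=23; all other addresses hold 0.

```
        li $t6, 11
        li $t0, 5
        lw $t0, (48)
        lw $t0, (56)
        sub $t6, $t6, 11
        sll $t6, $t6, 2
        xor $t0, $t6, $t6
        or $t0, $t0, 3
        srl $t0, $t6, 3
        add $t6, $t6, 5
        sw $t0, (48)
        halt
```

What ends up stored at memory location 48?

after li $t6, 11: $t6=11
after li $t0, 5: $t0=5
after lw $t0, (48): $t0=M[48]=8
after lw $t0, (56): $t0=M[56]=23
after sub $t6, $t6, 11: $t6=11-11=0
after sll $t6, $t6, 2: $t6=0<<2=0
after xor $t0, $t6, $t6: $t0=0^0=0
after or $t0, $t0, 3: $t0=0|3=3
after srl $t0, $t6, 3: $t0=0>>3=0
after add $t6, $t6, 5: $t6=0+5=5
sw $t0, (48) → M[48]=0
halt.

0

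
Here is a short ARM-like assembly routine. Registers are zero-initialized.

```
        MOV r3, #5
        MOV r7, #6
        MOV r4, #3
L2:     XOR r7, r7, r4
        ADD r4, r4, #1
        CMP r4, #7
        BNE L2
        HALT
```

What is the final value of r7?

MOV r3, #5 → r3=5
MOV r7, #6 → r7=6
MOV r4, #3 → r4=3
XOR r7, r7, r4 → r7=6^3=5
ADD r4, r4, #1 → r4=3+1=4
CMP r4, #7  (cmp 4,7)
BNE L2: taken
XOR r7, r7, r4 → r7=5^4=1
ADD r4, r4, #1 → r4=4+1=5
CMP r4, #7  (cmp 5,7)
BNE L2: taken
XOR r7, r7, r4 → r7=1^5=4
ADD r4, r4, #1 → r4=5+1=6
CMP r4, #7  (cmp 6,7)
BNE L2: taken
XOR r7, r7, r4 → r7=4^6=2
ADD r4, r4, #1 → r4=6+1=7
CMP r4, #7  (cmp 7,7)
BNE L2: not taken
halt.

2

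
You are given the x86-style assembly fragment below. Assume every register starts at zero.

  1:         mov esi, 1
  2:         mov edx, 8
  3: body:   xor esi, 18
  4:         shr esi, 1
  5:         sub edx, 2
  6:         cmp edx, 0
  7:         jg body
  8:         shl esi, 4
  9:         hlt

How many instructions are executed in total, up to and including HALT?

24

after mov esi, 1: esi=1
after mov edx, 8: edx=8
after xor esi, 18: esi=1^18=19
after shr esi, 1: esi=19>>1=9
after sub edx, 2: edx=8-2=6
cmp edx, 0  (cmp 6,0)
jg body: taken
after xor esi, 18: esi=9^18=27
after shr esi, 1: esi=27>>1=13
after sub edx, 2: edx=6-2=4
cmp edx, 0  (cmp 4,0)
jg body: taken
after xor esi, 18: esi=13^18=31
after shr esi, 1: esi=31>>1=15
after sub edx, 2: edx=4-2=2
cmp edx, 0  (cmp 2,0)
jg body: taken
after xor esi, 18: esi=15^18=29
after shr esi, 1: esi=29>>1=14
after sub edx, 2: edx=2-2=0
cmp edx, 0  (cmp 0,0)
jg body: not taken
after shl esi, 4: esi=14<<4=224
halt.
Total executed instructions: 24.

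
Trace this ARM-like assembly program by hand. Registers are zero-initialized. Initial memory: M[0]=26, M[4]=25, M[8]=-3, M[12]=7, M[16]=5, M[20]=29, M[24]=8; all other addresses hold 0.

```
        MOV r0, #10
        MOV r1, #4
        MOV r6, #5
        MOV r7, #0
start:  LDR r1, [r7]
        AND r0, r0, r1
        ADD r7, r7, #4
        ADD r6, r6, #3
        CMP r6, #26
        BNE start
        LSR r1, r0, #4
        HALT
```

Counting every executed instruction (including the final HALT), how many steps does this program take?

48

after MOV r0, #10: r0=10
after MOV r1, #4: r1=4
after MOV r6, #5: r6=5
after MOV r7, #0: r7=0
after LDR r1, [r7]: r1=M[0]=26
after AND r0, r0, r1: r0=10&26=10
after ADD r7, r7, #4: r7=0+4=4
after ADD r6, r6, #3: r6=5+3=8
CMP r6, #26  (cmp 8,26)
BNE start: taken
after LDR r1, [r7]: r1=M[4]=25
after AND r0, r0, r1: r0=10&25=8
after ADD r7, r7, #4: r7=4+4=8
after ADD r6, r6, #3: r6=8+3=11
CMP r6, #26  (cmp 11,26)
BNE start: taken
after LDR r1, [r7]: r1=M[8]=-3
after AND r0, r0, r1: r0=8&(-3)=8
after ADD r7, r7, #4: r7=8+4=12
after ADD r6, r6, #3: r6=11+3=14
CMP r6, #26  (cmp 14,26)
BNE start: taken
after LDR r1, [r7]: r1=M[12]=7
after AND r0, r0, r1: r0=8&7=0
after ADD r7, r7, #4: r7=12+4=16
after ADD r6, r6, #3: r6=14+3=17
CMP r6, #26  (cmp 17,26)
BNE start: taken
after LDR r1, [r7]: r1=M[16]=5
after AND r0, r0, r1: r0=0&5=0
after ADD r7, r7, #4: r7=16+4=20
after ADD r6, r6, #3: r6=17+3=20
CMP r6, #26  (cmp 20,26)
BNE start: taken
after LDR r1, [r7]: r1=M[20]=29
after AND r0, r0, r1: r0=0&29=0
after ADD r7, r7, #4: r7=20+4=24
after ADD r6, r6, #3: r6=20+3=23
CMP r6, #26  (cmp 23,26)
BNE start: taken
after LDR r1, [r7]: r1=M[24]=8
after AND r0, r0, r1: r0=0&8=0
after ADD r7, r7, #4: r7=24+4=28
after ADD r6, r6, #3: r6=23+3=26
CMP r6, #26  (cmp 26,26)
BNE start: not taken
after LSR r1, r0, #4: r1=0>>4=0
halt.
Total executed instructions: 48.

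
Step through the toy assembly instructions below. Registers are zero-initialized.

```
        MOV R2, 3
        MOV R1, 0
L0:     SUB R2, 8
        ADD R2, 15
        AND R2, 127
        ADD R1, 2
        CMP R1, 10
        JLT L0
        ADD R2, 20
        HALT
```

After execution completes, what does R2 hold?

58

after MOV R2, 3: R2=3
after MOV R1, 0: R1=0
after SUB R2, 8: R2=3-8=-5
after ADD R2, 15: R2=(-5)+15=10
after AND R2, 127: R2=10&127=10
after ADD R1, 2: R1=0+2=2
CMP R1, 10  (cmp 2,10)
JLT L0: taken
after SUB R2, 8: R2=10-8=2
after ADD R2, 15: R2=2+15=17
after AND R2, 127: R2=17&127=17
after ADD R1, 2: R1=2+2=4
CMP R1, 10  (cmp 4,10)
JLT L0: taken
after SUB R2, 8: R2=17-8=9
after ADD R2, 15: R2=9+15=24
after AND R2, 127: R2=24&127=24
after ADD R1, 2: R1=4+2=6
CMP R1, 10  (cmp 6,10)
JLT L0: taken
after SUB R2, 8: R2=24-8=16
after ADD R2, 15: R2=16+15=31
after AND R2, 127: R2=31&127=31
after ADD R1, 2: R1=6+2=8
CMP R1, 10  (cmp 8,10)
JLT L0: taken
after SUB R2, 8: R2=31-8=23
after ADD R2, 15: R2=23+15=38
after AND R2, 127: R2=38&127=38
after ADD R1, 2: R1=8+2=10
CMP R1, 10  (cmp 10,10)
JLT L0: not taken
after ADD R2, 20: R2=38+20=58
halt.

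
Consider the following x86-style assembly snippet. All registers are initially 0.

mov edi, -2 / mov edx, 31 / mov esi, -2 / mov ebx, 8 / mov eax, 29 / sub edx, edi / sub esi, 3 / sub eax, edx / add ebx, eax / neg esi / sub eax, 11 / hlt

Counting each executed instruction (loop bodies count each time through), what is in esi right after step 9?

after mov edi, -2: edi=-2
after mov edx, 31: edx=31
after mov esi, -2: esi=-2
after mov ebx, 8: ebx=8
after mov eax, 29: eax=29
after sub edx, edi: edx=31-(-2)=33
after sub esi, 3: esi=(-2)-3=-5
after sub eax, edx: eax=29-33=-4
after add ebx, eax: ebx=8+(-4)=4
After step 9: esi = -5.

-5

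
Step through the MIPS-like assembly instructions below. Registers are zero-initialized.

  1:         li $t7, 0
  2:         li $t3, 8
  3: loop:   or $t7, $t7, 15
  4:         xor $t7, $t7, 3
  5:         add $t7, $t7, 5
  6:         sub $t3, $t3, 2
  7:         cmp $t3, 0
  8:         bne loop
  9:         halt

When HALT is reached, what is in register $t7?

$t7=0
$t3=8
$t7=0|15=15
$t7=15^3=12
$t7=12+5=17
$t3=8-2=6
cmp $t3, 0  (cmp 6,0)
bne loop: taken
$t7=17|15=31
$t7=31^3=28
$t7=28+5=33
$t3=6-2=4
cmp $t3, 0  (cmp 4,0)
bne loop: taken
$t7=33|15=47
$t7=47^3=44
$t7=44+5=49
$t3=4-2=2
cmp $t3, 0  (cmp 2,0)
bne loop: taken
$t7=49|15=63
$t7=63^3=60
$t7=60+5=65
$t3=2-2=0
cmp $t3, 0  (cmp 0,0)
bne loop: not taken
halt.

65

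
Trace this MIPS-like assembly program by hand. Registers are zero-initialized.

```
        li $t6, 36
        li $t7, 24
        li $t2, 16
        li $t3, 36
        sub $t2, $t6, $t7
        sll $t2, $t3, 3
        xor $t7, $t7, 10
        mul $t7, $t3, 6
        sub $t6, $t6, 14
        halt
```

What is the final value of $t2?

288

after li $t6, 36: $t6=36
after li $t7, 24: $t7=24
after li $t2, 16: $t2=16
after li $t3, 36: $t3=36
after sub $t2, $t6, $t7: $t2=36-24=12
after sll $t2, $t3, 3: $t2=36<<3=288
after xor $t7, $t7, 10: $t7=24^10=18
after mul $t7, $t3, 6: $t7=36*6=216
after sub $t6, $t6, 14: $t6=36-14=22
halt.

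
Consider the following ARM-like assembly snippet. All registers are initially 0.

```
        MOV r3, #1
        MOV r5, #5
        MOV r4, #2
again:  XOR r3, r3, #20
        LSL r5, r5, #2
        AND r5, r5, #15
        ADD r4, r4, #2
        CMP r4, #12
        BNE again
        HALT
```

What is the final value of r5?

r3=1
r5=5
r4=2
r3=1^20=21
r5=5<<2=20
r5=20&15=4
r4=2+2=4
CMP r4, #12  (cmp 4,12)
BNE again: taken
r3=21^20=1
r5=4<<2=16
r5=16&15=0
r4=4+2=6
CMP r4, #12  (cmp 6,12)
BNE again: taken
r3=1^20=21
r5=0<<2=0
r5=0&15=0
r4=6+2=8
CMP r4, #12  (cmp 8,12)
BNE again: taken
r3=21^20=1
r5=0<<2=0
r5=0&15=0
r4=8+2=10
CMP r4, #12  (cmp 10,12)
BNE again: taken
r3=1^20=21
r5=0<<2=0
r5=0&15=0
r4=10+2=12
CMP r4, #12  (cmp 12,12)
BNE again: not taken
halt.

0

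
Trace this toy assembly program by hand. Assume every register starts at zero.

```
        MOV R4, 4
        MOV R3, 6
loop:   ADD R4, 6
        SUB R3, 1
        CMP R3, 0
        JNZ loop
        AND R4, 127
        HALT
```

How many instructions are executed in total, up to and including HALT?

28

after MOV R4, 4: R4=4
after MOV R3, 6: R3=6
after ADD R4, 6: R4=4+6=10
after SUB R3, 1: R3=6-1=5
CMP R3, 0  (cmp 5,0)
JNZ loop: taken
after ADD R4, 6: R4=10+6=16
after SUB R3, 1: R3=5-1=4
CMP R3, 0  (cmp 4,0)
JNZ loop: taken
after ADD R4, 6: R4=16+6=22
after SUB R3, 1: R3=4-1=3
CMP R3, 0  (cmp 3,0)
JNZ loop: taken
after ADD R4, 6: R4=22+6=28
after SUB R3, 1: R3=3-1=2
CMP R3, 0  (cmp 2,0)
JNZ loop: taken
after ADD R4, 6: R4=28+6=34
after SUB R3, 1: R3=2-1=1
CMP R3, 0  (cmp 1,0)
JNZ loop: taken
after ADD R4, 6: R4=34+6=40
after SUB R3, 1: R3=1-1=0
CMP R3, 0  (cmp 0,0)
JNZ loop: not taken
after AND R4, 127: R4=40&127=40
halt.
Total executed instructions: 28.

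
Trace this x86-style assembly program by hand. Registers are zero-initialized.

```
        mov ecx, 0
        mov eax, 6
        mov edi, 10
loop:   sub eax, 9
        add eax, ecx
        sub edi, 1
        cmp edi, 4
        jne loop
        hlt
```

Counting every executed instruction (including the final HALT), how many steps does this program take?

ecx=0
eax=6
edi=10
eax=6-9=-3
eax=(-3)+0=-3
edi=10-1=9
cmp edi, 4  (cmp 9,4)
jne loop: taken
eax=(-3)-9=-12
eax=(-12)+0=-12
edi=9-1=8
cmp edi, 4  (cmp 8,4)
jne loop: taken
eax=(-12)-9=-21
eax=(-21)+0=-21
edi=8-1=7
cmp edi, 4  (cmp 7,4)
jne loop: taken
eax=(-21)-9=-30
eax=(-30)+0=-30
edi=7-1=6
cmp edi, 4  (cmp 6,4)
jne loop: taken
eax=(-30)-9=-39
eax=(-39)+0=-39
edi=6-1=5
cmp edi, 4  (cmp 5,4)
jne loop: taken
eax=(-39)-9=-48
eax=(-48)+0=-48
edi=5-1=4
cmp edi, 4  (cmp 4,4)
jne loop: not taken
halt.
Total executed instructions: 34.

34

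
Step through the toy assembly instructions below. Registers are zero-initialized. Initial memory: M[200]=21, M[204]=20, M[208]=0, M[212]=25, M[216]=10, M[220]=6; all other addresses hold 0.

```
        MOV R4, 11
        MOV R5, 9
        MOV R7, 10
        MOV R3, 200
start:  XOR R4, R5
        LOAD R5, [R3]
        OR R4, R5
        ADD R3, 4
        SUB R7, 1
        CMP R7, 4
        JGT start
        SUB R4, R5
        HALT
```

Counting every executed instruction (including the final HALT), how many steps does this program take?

R4=11
R5=9
R7=10
R3=200
R4=11^9=2
R5=M[200]=21
R4=2|21=23
R3=200+4=204
R7=10-1=9
CMP R7, 4  (cmp 9,4)
JGT start: taken
R4=23^21=2
R5=M[204]=20
R4=2|20=22
R3=204+4=208
R7=9-1=8
CMP R7, 4  (cmp 8,4)
JGT start: taken
R4=22^20=2
R5=M[208]=0
R4=2|0=2
R3=208+4=212
R7=8-1=7
CMP R7, 4  (cmp 7,4)
JGT start: taken
R4=2^0=2
R5=M[212]=25
R4=2|25=27
R3=212+4=216
R7=7-1=6
CMP R7, 4  (cmp 6,4)
JGT start: taken
R4=27^25=2
R5=M[216]=10
R4=2|10=10
R3=216+4=220
R7=6-1=5
CMP R7, 4  (cmp 5,4)
JGT start: taken
R4=10^10=0
R5=M[220]=6
R4=0|6=6
R3=220+4=224
R7=5-1=4
CMP R7, 4  (cmp 4,4)
JGT start: not taken
R4=6-6=0
halt.
Total executed instructions: 48.

48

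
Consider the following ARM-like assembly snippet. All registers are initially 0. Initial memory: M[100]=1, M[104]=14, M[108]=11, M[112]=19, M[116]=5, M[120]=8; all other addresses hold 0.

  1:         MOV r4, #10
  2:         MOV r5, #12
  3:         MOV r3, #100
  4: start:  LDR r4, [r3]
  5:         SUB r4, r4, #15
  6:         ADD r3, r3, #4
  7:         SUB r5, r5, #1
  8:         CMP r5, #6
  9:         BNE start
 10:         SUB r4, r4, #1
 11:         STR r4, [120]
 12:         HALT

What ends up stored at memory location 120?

-8

after MOV r4, #10: r4=10
after MOV r5, #12: r5=12
after MOV r3, #100: r3=100
after LDR r4, [r3]: r4=M[100]=1
after SUB r4, r4, #15: r4=1-15=-14
after ADD r3, r3, #4: r3=100+4=104
after SUB r5, r5, #1: r5=12-1=11
CMP r5, #6  (cmp 11,6)
BNE start: taken
after LDR r4, [r3]: r4=M[104]=14
after SUB r4, r4, #15: r4=14-15=-1
after ADD r3, r3, #4: r3=104+4=108
after SUB r5, r5, #1: r5=11-1=10
CMP r5, #6  (cmp 10,6)
BNE start: taken
after LDR r4, [r3]: r4=M[108]=11
after SUB r4, r4, #15: r4=11-15=-4
after ADD r3, r3, #4: r3=108+4=112
after SUB r5, r5, #1: r5=10-1=9
CMP r5, #6  (cmp 9,6)
BNE start: taken
after LDR r4, [r3]: r4=M[112]=19
after SUB r4, r4, #15: r4=19-15=4
after ADD r3, r3, #4: r3=112+4=116
after SUB r5, r5, #1: r5=9-1=8
CMP r5, #6  (cmp 8,6)
BNE start: taken
after LDR r4, [r3]: r4=M[116]=5
after SUB r4, r4, #15: r4=5-15=-10
after ADD r3, r3, #4: r3=116+4=120
after SUB r5, r5, #1: r5=8-1=7
CMP r5, #6  (cmp 7,6)
BNE start: taken
after LDR r4, [r3]: r4=M[120]=8
after SUB r4, r4, #15: r4=8-15=-7
after ADD r3, r3, #4: r3=120+4=124
after SUB r5, r5, #1: r5=7-1=6
CMP r5, #6  (cmp 6,6)
BNE start: not taken
after SUB r4, r4, #1: r4=(-7)-1=-8
STR r4, [120] → M[120]=-8
halt.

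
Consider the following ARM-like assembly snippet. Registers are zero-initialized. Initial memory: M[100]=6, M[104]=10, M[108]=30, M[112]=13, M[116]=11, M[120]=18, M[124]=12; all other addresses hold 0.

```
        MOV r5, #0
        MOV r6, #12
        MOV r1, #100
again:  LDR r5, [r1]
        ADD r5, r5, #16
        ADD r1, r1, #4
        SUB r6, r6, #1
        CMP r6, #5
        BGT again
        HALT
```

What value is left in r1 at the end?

MOV r5, #0 → r5=0
MOV r6, #12 → r6=12
MOV r1, #100 → r1=100
LDR r5, [r1] → r5=M[100]=6
ADD r5, r5, #16 → r5=6+16=22
ADD r1, r1, #4 → r1=100+4=104
SUB r6, r6, #1 → r6=12-1=11
CMP r6, #5  (cmp 11,5)
BGT again: taken
LDR r5, [r1] → r5=M[104]=10
ADD r5, r5, #16 → r5=10+16=26
ADD r1, r1, #4 → r1=104+4=108
SUB r6, r6, #1 → r6=11-1=10
CMP r6, #5  (cmp 10,5)
BGT again: taken
LDR r5, [r1] → r5=M[108]=30
ADD r5, r5, #16 → r5=30+16=46
ADD r1, r1, #4 → r1=108+4=112
SUB r6, r6, #1 → r6=10-1=9
CMP r6, #5  (cmp 9,5)
BGT again: taken
LDR r5, [r1] → r5=M[112]=13
ADD r5, r5, #16 → r5=13+16=29
ADD r1, r1, #4 → r1=112+4=116
SUB r6, r6, #1 → r6=9-1=8
CMP r6, #5  (cmp 8,5)
BGT again: taken
LDR r5, [r1] → r5=M[116]=11
ADD r5, r5, #16 → r5=11+16=27
ADD r1, r1, #4 → r1=116+4=120
SUB r6, r6, #1 → r6=8-1=7
CMP r6, #5  (cmp 7,5)
BGT again: taken
LDR r5, [r1] → r5=M[120]=18
ADD r5, r5, #16 → r5=18+16=34
ADD r1, r1, #4 → r1=120+4=124
SUB r6, r6, #1 → r6=7-1=6
CMP r6, #5  (cmp 6,5)
BGT again: taken
LDR r5, [r1] → r5=M[124]=12
ADD r5, r5, #16 → r5=12+16=28
ADD r1, r1, #4 → r1=124+4=128
SUB r6, r6, #1 → r6=6-1=5
CMP r6, #5  (cmp 5,5)
BGT again: not taken
halt.

128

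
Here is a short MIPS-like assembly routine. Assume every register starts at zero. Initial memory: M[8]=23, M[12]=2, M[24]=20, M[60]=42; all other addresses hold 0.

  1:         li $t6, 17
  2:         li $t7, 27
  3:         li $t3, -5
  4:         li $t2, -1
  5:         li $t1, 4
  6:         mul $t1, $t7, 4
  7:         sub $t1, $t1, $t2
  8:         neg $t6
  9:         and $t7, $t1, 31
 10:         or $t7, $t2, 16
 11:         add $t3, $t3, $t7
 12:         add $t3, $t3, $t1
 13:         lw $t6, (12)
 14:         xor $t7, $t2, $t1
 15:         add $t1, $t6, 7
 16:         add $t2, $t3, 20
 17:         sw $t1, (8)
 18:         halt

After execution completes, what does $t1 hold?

9

$t6=17
$t7=27
$t3=-5
$t2=-1
$t1=4
$t1=27*4=108
$t1=108-(-1)=109
$t6=-(17)=-17
$t7=109&31=13
$t7=(-1)|16=-1
$t3=(-5)+(-1)=-6
$t3=(-6)+109=103
$t6=M[12]=2
$t7=(-1)^109=-110
$t1=2+7=9
$t2=103+20=123
sw $t1, (8) → M[8]=9
halt.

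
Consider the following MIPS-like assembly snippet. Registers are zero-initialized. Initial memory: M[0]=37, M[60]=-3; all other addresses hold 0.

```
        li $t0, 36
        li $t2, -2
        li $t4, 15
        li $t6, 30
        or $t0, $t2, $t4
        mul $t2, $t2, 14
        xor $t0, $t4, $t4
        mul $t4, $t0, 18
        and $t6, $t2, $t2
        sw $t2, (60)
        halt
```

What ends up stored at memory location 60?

-28

li $t0, 36 → $t0=36
li $t2, -2 → $t2=-2
li $t4, 15 → $t4=15
li $t6, 30 → $t6=30
or $t0, $t2, $t4 → $t0=(-2)|15=-1
mul $t2, $t2, 14 → $t2=(-2)*14=-28
xor $t0, $t4, $t4 → $t0=15^15=0
mul $t4, $t0, 18 → $t4=0*18=0
and $t6, $t2, $t2 → $t6=(-28)&(-28)=-28
sw $t2, (60) → M[60]=-28
halt.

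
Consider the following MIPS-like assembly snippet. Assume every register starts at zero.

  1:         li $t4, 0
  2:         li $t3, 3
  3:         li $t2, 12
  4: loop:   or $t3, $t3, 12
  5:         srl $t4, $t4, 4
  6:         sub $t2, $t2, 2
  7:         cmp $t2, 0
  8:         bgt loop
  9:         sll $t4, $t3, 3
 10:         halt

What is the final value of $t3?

$t4=0
$t3=3
$t2=12
$t3=3|12=15
$t4=0>>4=0
$t2=12-2=10
cmp $t2, 0  (cmp 10,0)
bgt loop: taken
$t3=15|12=15
$t4=0>>4=0
$t2=10-2=8
cmp $t2, 0  (cmp 8,0)
bgt loop: taken
$t3=15|12=15
$t4=0>>4=0
$t2=8-2=6
cmp $t2, 0  (cmp 6,0)
bgt loop: taken
$t3=15|12=15
$t4=0>>4=0
$t2=6-2=4
cmp $t2, 0  (cmp 4,0)
bgt loop: taken
$t3=15|12=15
$t4=0>>4=0
$t2=4-2=2
cmp $t2, 0  (cmp 2,0)
bgt loop: taken
$t3=15|12=15
$t4=0>>4=0
$t2=2-2=0
cmp $t2, 0  (cmp 0,0)
bgt loop: not taken
$t4=15<<3=120
halt.

15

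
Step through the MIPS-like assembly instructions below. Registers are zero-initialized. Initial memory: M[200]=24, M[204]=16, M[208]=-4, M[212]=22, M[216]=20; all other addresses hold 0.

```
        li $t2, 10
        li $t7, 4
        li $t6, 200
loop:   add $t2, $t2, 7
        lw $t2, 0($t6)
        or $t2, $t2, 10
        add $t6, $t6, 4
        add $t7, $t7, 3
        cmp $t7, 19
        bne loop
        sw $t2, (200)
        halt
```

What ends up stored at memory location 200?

$t2=10
$t7=4
$t6=200
$t2=10+7=17
$t2=M[200]=24
$t2=24|10=26
$t6=200+4=204
$t7=4+3=7
cmp $t7, 19  (cmp 7,19)
bne loop: taken
$t2=26+7=33
$t2=M[204]=16
$t2=16|10=26
$t6=204+4=208
$t7=7+3=10
cmp $t7, 19  (cmp 10,19)
bne loop: taken
$t2=26+7=33
$t2=M[208]=-4
$t2=(-4)|10=-2
$t6=208+4=212
$t7=10+3=13
cmp $t7, 19  (cmp 13,19)
bne loop: taken
$t2=(-2)+7=5
$t2=M[212]=22
$t2=22|10=30
$t6=212+4=216
$t7=13+3=16
cmp $t7, 19  (cmp 16,19)
bne loop: taken
$t2=30+7=37
$t2=M[216]=20
$t2=20|10=30
$t6=216+4=220
$t7=16+3=19
cmp $t7, 19  (cmp 19,19)
bne loop: not taken
sw $t2, (200) → M[200]=30
halt.

30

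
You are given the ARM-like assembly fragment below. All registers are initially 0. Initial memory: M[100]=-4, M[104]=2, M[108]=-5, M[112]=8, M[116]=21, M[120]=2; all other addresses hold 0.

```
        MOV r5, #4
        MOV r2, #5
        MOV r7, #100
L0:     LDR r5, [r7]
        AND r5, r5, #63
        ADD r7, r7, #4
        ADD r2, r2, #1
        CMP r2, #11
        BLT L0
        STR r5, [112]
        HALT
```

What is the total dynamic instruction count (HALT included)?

r5=4
r2=5
r7=100
r5=M[100]=-4
r5=(-4)&63=60
r7=100+4=104
r2=5+1=6
CMP r2, #11  (cmp 6,11)
BLT L0: taken
r5=M[104]=2
r5=2&63=2
r7=104+4=108
r2=6+1=7
CMP r2, #11  (cmp 7,11)
BLT L0: taken
r5=M[108]=-5
r5=(-5)&63=59
r7=108+4=112
r2=7+1=8
CMP r2, #11  (cmp 8,11)
BLT L0: taken
r5=M[112]=8
r5=8&63=8
r7=112+4=116
r2=8+1=9
CMP r2, #11  (cmp 9,11)
BLT L0: taken
r5=M[116]=21
r5=21&63=21
r7=116+4=120
r2=9+1=10
CMP r2, #11  (cmp 10,11)
BLT L0: taken
r5=M[120]=2
r5=2&63=2
r7=120+4=124
r2=10+1=11
CMP r2, #11  (cmp 11,11)
BLT L0: not taken
STR r5, [112] → M[112]=2
halt.
Total executed instructions: 41.

41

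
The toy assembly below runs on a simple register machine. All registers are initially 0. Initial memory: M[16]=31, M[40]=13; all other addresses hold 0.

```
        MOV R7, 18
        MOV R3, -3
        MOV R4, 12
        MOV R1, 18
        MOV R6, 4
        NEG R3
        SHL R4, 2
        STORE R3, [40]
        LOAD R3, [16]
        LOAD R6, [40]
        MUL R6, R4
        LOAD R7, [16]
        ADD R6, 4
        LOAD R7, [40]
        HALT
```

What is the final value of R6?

148

R7=18
R3=-3
R4=12
R1=18
R6=4
R3=-(-3)=3
R4=12<<2=48
STORE R3, [40] → M[40]=3
R3=M[16]=31
R6=M[40]=3
R6=3*48=144
R7=M[16]=31
R6=144+4=148
R7=M[40]=3
halt.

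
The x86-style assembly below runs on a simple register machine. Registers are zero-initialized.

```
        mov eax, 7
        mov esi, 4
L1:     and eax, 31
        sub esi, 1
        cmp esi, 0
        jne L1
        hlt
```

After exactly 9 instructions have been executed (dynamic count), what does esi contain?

after mov eax, 7: eax=7
after mov esi, 4: esi=4
after and eax, 31: eax=7&31=7
after sub esi, 1: esi=4-1=3
cmp esi, 0  (cmp 3,0)
jne L1: taken
after and eax, 31: eax=7&31=7
after sub esi, 1: esi=3-1=2
cmp esi, 0  (cmp 2,0)
After step 9: esi = 2.

2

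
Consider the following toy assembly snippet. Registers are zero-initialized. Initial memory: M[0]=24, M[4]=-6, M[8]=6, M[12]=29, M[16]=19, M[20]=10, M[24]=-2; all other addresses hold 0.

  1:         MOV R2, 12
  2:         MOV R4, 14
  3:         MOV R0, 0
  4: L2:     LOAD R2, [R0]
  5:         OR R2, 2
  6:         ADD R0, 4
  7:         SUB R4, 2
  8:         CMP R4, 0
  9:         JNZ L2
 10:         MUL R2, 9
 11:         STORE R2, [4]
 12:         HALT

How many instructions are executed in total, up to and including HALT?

MOV R2, 12 → R2=12
MOV R4, 14 → R4=14
MOV R0, 0 → R0=0
LOAD R2, [R0] → R2=M[0]=24
OR R2, 2 → R2=24|2=26
ADD R0, 4 → R0=0+4=4
SUB R4, 2 → R4=14-2=12
CMP R4, 0  (cmp 12,0)
JNZ L2: taken
LOAD R2, [R0] → R2=M[4]=-6
OR R2, 2 → R2=(-6)|2=-6
ADD R0, 4 → R0=4+4=8
SUB R4, 2 → R4=12-2=10
CMP R4, 0  (cmp 10,0)
JNZ L2: taken
LOAD R2, [R0] → R2=M[8]=6
OR R2, 2 → R2=6|2=6
ADD R0, 4 → R0=8+4=12
SUB R4, 2 → R4=10-2=8
CMP R4, 0  (cmp 8,0)
JNZ L2: taken
LOAD R2, [R0] → R2=M[12]=29
OR R2, 2 → R2=29|2=31
ADD R0, 4 → R0=12+4=16
SUB R4, 2 → R4=8-2=6
CMP R4, 0  (cmp 6,0)
JNZ L2: taken
LOAD R2, [R0] → R2=M[16]=19
OR R2, 2 → R2=19|2=19
ADD R0, 4 → R0=16+4=20
SUB R4, 2 → R4=6-2=4
CMP R4, 0  (cmp 4,0)
JNZ L2: taken
LOAD R2, [R0] → R2=M[20]=10
OR R2, 2 → R2=10|2=10
ADD R0, 4 → R0=20+4=24
SUB R4, 2 → R4=4-2=2
CMP R4, 0  (cmp 2,0)
JNZ L2: taken
LOAD R2, [R0] → R2=M[24]=-2
OR R2, 2 → R2=(-2)|2=-2
ADD R0, 4 → R0=24+4=28
SUB R4, 2 → R4=2-2=0
CMP R4, 0  (cmp 0,0)
JNZ L2: not taken
MUL R2, 9 → R2=(-2)*9=-18
STORE R2, [4] → M[4]=-18
halt.
Total executed instructions: 48.

48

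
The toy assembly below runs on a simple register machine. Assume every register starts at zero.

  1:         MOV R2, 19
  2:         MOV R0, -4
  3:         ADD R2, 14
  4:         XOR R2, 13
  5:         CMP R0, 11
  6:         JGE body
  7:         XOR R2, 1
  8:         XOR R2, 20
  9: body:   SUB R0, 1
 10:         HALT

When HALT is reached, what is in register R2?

MOV R2, 19 → R2=19
MOV R0, -4 → R0=-4
ADD R2, 14 → R2=19+14=33
XOR R2, 13 → R2=33^13=44
CMP R0, 11  (cmp -4,11)
JGE body: not taken
XOR R2, 1 → R2=44^1=45
XOR R2, 20 → R2=45^20=57
SUB R0, 1 → R0=(-4)-1=-5
halt.

57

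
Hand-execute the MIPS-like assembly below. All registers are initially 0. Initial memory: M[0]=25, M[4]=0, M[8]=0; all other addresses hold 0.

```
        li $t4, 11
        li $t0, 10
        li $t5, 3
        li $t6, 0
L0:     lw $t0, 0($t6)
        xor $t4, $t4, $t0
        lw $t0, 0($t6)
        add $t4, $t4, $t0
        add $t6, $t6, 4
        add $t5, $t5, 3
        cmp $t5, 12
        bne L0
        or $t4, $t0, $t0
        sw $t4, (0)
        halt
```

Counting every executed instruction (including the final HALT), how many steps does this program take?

31

$t4=11
$t0=10
$t5=3
$t6=0
$t0=M[0]=25
$t4=11^25=18
$t0=M[0]=25
$t4=18+25=43
$t6=0+4=4
$t5=3+3=6
cmp $t5, 12  (cmp 6,12)
bne L0: taken
$t0=M[4]=0
$t4=43^0=43
$t0=M[4]=0
$t4=43+0=43
$t6=4+4=8
$t5=6+3=9
cmp $t5, 12  (cmp 9,12)
bne L0: taken
$t0=M[8]=0
$t4=43^0=43
$t0=M[8]=0
$t4=43+0=43
$t6=8+4=12
$t5=9+3=12
cmp $t5, 12  (cmp 12,12)
bne L0: not taken
$t4=0|0=0
sw $t4, (0) → M[0]=0
halt.
Total executed instructions: 31.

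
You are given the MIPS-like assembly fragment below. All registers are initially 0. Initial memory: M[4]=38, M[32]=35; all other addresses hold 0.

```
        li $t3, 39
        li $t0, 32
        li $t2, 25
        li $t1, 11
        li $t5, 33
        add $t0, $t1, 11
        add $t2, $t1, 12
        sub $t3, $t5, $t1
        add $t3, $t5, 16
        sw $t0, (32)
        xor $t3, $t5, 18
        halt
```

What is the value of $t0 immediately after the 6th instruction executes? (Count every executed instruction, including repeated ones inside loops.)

22

after li $t3, 39: $t3=39
after li $t0, 32: $t0=32
after li $t2, 25: $t2=25
after li $t1, 11: $t1=11
after li $t5, 33: $t5=33
after add $t0, $t1, 11: $t0=11+11=22
After step 6: $t0 = 22.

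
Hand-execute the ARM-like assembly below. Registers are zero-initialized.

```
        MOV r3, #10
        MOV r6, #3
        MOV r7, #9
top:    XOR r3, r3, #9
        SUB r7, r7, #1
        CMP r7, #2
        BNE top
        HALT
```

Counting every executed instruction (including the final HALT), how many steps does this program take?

32

MOV r3, #10 → r3=10
MOV r6, #3 → r6=3
MOV r7, #9 → r7=9
XOR r3, r3, #9 → r3=10^9=3
SUB r7, r7, #1 → r7=9-1=8
CMP r7, #2  (cmp 8,2)
BNE top: taken
XOR r3, r3, #9 → r3=3^9=10
SUB r7, r7, #1 → r7=8-1=7
CMP r7, #2  (cmp 7,2)
BNE top: taken
XOR r3, r3, #9 → r3=10^9=3
SUB r7, r7, #1 → r7=7-1=6
CMP r7, #2  (cmp 6,2)
BNE top: taken
XOR r3, r3, #9 → r3=3^9=10
SUB r7, r7, #1 → r7=6-1=5
CMP r7, #2  (cmp 5,2)
BNE top: taken
XOR r3, r3, #9 → r3=10^9=3
SUB r7, r7, #1 → r7=5-1=4
CMP r7, #2  (cmp 4,2)
BNE top: taken
XOR r3, r3, #9 → r3=3^9=10
SUB r7, r7, #1 → r7=4-1=3
CMP r7, #2  (cmp 3,2)
BNE top: taken
XOR r3, r3, #9 → r3=10^9=3
SUB r7, r7, #1 → r7=3-1=2
CMP r7, #2  (cmp 2,2)
BNE top: not taken
halt.
Total executed instructions: 32.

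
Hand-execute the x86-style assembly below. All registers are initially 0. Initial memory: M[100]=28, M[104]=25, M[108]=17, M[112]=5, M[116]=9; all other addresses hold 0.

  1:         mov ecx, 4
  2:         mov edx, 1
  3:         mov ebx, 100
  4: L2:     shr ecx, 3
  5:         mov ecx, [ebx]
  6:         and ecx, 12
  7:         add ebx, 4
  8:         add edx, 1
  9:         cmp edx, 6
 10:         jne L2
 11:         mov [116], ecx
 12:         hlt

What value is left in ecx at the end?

8

ecx=4
edx=1
ebx=100
ecx=4>>3=0
ecx=M[100]=28
ecx=28&12=12
ebx=100+4=104
edx=1+1=2
cmp edx, 6  (cmp 2,6)
jne L2: taken
ecx=12>>3=1
ecx=M[104]=25
ecx=25&12=8
ebx=104+4=108
edx=2+1=3
cmp edx, 6  (cmp 3,6)
jne L2: taken
ecx=8>>3=1
ecx=M[108]=17
ecx=17&12=0
ebx=108+4=112
edx=3+1=4
cmp edx, 6  (cmp 4,6)
jne L2: taken
ecx=0>>3=0
ecx=M[112]=5
ecx=5&12=4
ebx=112+4=116
edx=4+1=5
cmp edx, 6  (cmp 5,6)
jne L2: taken
ecx=4>>3=0
ecx=M[116]=9
ecx=9&12=8
ebx=116+4=120
edx=5+1=6
cmp edx, 6  (cmp 6,6)
jne L2: not taken
mov [116], ecx → M[116]=8
halt.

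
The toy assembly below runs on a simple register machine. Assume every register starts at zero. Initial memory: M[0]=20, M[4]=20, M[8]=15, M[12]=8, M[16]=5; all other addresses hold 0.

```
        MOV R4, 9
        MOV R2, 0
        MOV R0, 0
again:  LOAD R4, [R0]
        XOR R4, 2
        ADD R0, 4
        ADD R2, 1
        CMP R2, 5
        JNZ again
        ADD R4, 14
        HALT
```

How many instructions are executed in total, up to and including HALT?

after MOV R4, 9: R4=9
after MOV R2, 0: R2=0
after MOV R0, 0: R0=0
after LOAD R4, [R0]: R4=M[0]=20
after XOR R4, 2: R4=20^2=22
after ADD R0, 4: R0=0+4=4
after ADD R2, 1: R2=0+1=1
CMP R2, 5  (cmp 1,5)
JNZ again: taken
after LOAD R4, [R0]: R4=M[4]=20
after XOR R4, 2: R4=20^2=22
after ADD R0, 4: R0=4+4=8
after ADD R2, 1: R2=1+1=2
CMP R2, 5  (cmp 2,5)
JNZ again: taken
after LOAD R4, [R0]: R4=M[8]=15
after XOR R4, 2: R4=15^2=13
after ADD R0, 4: R0=8+4=12
after ADD R2, 1: R2=2+1=3
CMP R2, 5  (cmp 3,5)
JNZ again: taken
after LOAD R4, [R0]: R4=M[12]=8
after XOR R4, 2: R4=8^2=10
after ADD R0, 4: R0=12+4=16
after ADD R2, 1: R2=3+1=4
CMP R2, 5  (cmp 4,5)
JNZ again: taken
after LOAD R4, [R0]: R4=M[16]=5
after XOR R4, 2: R4=5^2=7
after ADD R0, 4: R0=16+4=20
after ADD R2, 1: R2=4+1=5
CMP R2, 5  (cmp 5,5)
JNZ again: not taken
after ADD R4, 14: R4=7+14=21
halt.
Total executed instructions: 35.

35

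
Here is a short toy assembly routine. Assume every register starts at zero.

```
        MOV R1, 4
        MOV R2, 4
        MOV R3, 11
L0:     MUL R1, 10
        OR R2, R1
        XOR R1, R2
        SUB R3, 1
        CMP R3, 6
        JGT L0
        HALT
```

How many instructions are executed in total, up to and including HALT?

MOV R1, 4 → R1=4
MOV R2, 4 → R2=4
MOV R3, 11 → R3=11
MUL R1, 10 → R1=4*10=40
OR R2, R1 → R2=4|40=44
XOR R1, R2 → R1=40^44=4
SUB R3, 1 → R3=11-1=10
CMP R3, 6  (cmp 10,6)
JGT L0: taken
MUL R1, 10 → R1=4*10=40
OR R2, R1 → R2=44|40=44
XOR R1, R2 → R1=40^44=4
SUB R3, 1 → R3=10-1=9
CMP R3, 6  (cmp 9,6)
JGT L0: taken
MUL R1, 10 → R1=4*10=40
OR R2, R1 → R2=44|40=44
XOR R1, R2 → R1=40^44=4
SUB R3, 1 → R3=9-1=8
CMP R3, 6  (cmp 8,6)
JGT L0: taken
MUL R1, 10 → R1=4*10=40
OR R2, R1 → R2=44|40=44
XOR R1, R2 → R1=40^44=4
SUB R3, 1 → R3=8-1=7
CMP R3, 6  (cmp 7,6)
JGT L0: taken
MUL R1, 10 → R1=4*10=40
OR R2, R1 → R2=44|40=44
XOR R1, R2 → R1=40^44=4
SUB R3, 1 → R3=7-1=6
CMP R3, 6  (cmp 6,6)
JGT L0: not taken
halt.
Total executed instructions: 34.

34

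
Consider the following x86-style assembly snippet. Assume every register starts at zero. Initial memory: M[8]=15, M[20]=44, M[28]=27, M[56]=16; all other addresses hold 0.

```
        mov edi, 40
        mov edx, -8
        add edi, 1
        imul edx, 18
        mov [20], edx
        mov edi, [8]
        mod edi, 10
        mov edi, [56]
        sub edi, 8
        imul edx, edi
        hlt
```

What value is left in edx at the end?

after mov edi, 40: edi=40
after mov edx, -8: edx=-8
after add edi, 1: edi=40+1=41
after imul edx, 18: edx=(-8)*18=-144
mov [20], edx → M[20]=-144
after mov edi, [8]: edi=M[8]=15
after mod edi, 10: edi=15%10=5
after mov edi, [56]: edi=M[56]=16
after sub edi, 8: edi=16-8=8
after imul edx, edi: edx=(-144)*8=-1152
halt.

-1152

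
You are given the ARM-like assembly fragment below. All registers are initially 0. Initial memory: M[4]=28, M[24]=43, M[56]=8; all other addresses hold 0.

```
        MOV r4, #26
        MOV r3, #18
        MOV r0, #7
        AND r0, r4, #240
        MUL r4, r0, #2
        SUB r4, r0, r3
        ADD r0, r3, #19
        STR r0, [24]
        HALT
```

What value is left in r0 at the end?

37

r4=26
r3=18
r0=7
r0=26&240=16
r4=16*2=32
r4=16-18=-2
r0=18+19=37
STR r0, [24] → M[24]=37
halt.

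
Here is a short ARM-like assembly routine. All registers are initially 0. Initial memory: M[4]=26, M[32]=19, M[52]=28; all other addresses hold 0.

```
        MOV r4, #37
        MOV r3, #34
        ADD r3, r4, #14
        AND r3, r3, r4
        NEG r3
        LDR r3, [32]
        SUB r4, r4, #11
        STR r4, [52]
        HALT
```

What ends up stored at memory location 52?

r4=37
r3=34
r3=37+14=51
r3=51&37=33
r3=-(33)=-33
r3=M[32]=19
r4=37-11=26
STR r4, [52] → M[52]=26
halt.

26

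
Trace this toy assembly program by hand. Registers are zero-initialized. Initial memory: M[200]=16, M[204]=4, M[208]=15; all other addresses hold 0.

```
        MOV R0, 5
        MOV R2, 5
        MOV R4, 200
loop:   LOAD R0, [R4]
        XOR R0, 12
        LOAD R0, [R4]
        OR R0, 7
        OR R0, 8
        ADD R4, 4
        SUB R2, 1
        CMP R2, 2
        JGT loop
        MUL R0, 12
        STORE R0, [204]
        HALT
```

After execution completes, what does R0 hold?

180

MOV R0, 5 → R0=5
MOV R2, 5 → R2=5
MOV R4, 200 → R4=200
LOAD R0, [R4] → R0=M[200]=16
XOR R0, 12 → R0=16^12=28
LOAD R0, [R4] → R0=M[200]=16
OR R0, 7 → R0=16|7=23
OR R0, 8 → R0=23|8=31
ADD R4, 4 → R4=200+4=204
SUB R2, 1 → R2=5-1=4
CMP R2, 2  (cmp 4,2)
JGT loop: taken
LOAD R0, [R4] → R0=M[204]=4
XOR R0, 12 → R0=4^12=8
LOAD R0, [R4] → R0=M[204]=4
OR R0, 7 → R0=4|7=7
OR R0, 8 → R0=7|8=15
ADD R4, 4 → R4=204+4=208
SUB R2, 1 → R2=4-1=3
CMP R2, 2  (cmp 3,2)
JGT loop: taken
LOAD R0, [R4] → R0=M[208]=15
XOR R0, 12 → R0=15^12=3
LOAD R0, [R4] → R0=M[208]=15
OR R0, 7 → R0=15|7=15
OR R0, 8 → R0=15|8=15
ADD R4, 4 → R4=208+4=212
SUB R2, 1 → R2=3-1=2
CMP R2, 2  (cmp 2,2)
JGT loop: not taken
MUL R0, 12 → R0=15*12=180
STORE R0, [204] → M[204]=180
halt.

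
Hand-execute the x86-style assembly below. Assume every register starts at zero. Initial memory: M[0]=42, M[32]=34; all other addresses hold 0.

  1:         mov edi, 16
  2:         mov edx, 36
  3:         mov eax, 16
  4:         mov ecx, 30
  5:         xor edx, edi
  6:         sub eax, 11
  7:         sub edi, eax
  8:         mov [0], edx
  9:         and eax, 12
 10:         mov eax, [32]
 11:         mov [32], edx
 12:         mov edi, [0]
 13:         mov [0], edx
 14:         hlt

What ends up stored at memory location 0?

after mov edi, 16: edi=16
after mov edx, 36: edx=36
after mov eax, 16: eax=16
after mov ecx, 30: ecx=30
after xor edx, edi: edx=36^16=52
after sub eax, 11: eax=16-11=5
after sub edi, eax: edi=16-5=11
mov [0], edx → M[0]=52
after and eax, 12: eax=5&12=4
after mov eax, [32]: eax=M[32]=34
mov [32], edx → M[32]=52
after mov edi, [0]: edi=M[0]=52
mov [0], edx → M[0]=52
halt.

52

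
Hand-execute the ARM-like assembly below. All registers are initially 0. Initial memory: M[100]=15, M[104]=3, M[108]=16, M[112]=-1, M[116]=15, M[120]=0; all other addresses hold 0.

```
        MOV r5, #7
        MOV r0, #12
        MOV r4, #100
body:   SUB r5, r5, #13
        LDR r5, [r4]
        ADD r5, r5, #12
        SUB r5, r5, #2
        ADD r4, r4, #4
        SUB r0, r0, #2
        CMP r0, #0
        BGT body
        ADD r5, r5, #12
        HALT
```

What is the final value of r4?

124

r5=7
r0=12
r4=100
r5=7-13=-6
r5=M[100]=15
r5=15+12=27
r5=27-2=25
r4=100+4=104
r0=12-2=10
CMP r0, #0  (cmp 10,0)
BGT body: taken
r5=25-13=12
r5=M[104]=3
r5=3+12=15
r5=15-2=13
r4=104+4=108
r0=10-2=8
CMP r0, #0  (cmp 8,0)
BGT body: taken
r5=13-13=0
r5=M[108]=16
r5=16+12=28
r5=28-2=26
r4=108+4=112
r0=8-2=6
CMP r0, #0  (cmp 6,0)
BGT body: taken
r5=26-13=13
r5=M[112]=-1
r5=(-1)+12=11
r5=11-2=9
r4=112+4=116
r0=6-2=4
CMP r0, #0  (cmp 4,0)
BGT body: taken
r5=9-13=-4
r5=M[116]=15
r5=15+12=27
r5=27-2=25
r4=116+4=120
r0=4-2=2
CMP r0, #0  (cmp 2,0)
BGT body: taken
r5=25-13=12
r5=M[120]=0
r5=0+12=12
r5=12-2=10
r4=120+4=124
r0=2-2=0
CMP r0, #0  (cmp 0,0)
BGT body: not taken
r5=10+12=22
halt.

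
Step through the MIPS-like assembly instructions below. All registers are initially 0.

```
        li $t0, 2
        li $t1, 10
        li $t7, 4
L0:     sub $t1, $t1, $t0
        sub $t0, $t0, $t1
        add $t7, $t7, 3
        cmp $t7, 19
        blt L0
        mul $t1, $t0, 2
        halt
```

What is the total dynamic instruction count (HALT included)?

after li $t0, 2: $t0=2
after li $t1, 10: $t1=10
after li $t7, 4: $t7=4
after sub $t1, $t1, $t0: $t1=10-2=8
after sub $t0, $t0, $t1: $t0=2-8=-6
after add $t7, $t7, 3: $t7=4+3=7
cmp $t7, 19  (cmp 7,19)
blt L0: taken
after sub $t1, $t1, $t0: $t1=8-(-6)=14
after sub $t0, $t0, $t1: $t0=(-6)-14=-20
after add $t7, $t7, 3: $t7=7+3=10
cmp $t7, 19  (cmp 10,19)
blt L0: taken
after sub $t1, $t1, $t0: $t1=14-(-20)=34
after sub $t0, $t0, $t1: $t0=(-20)-34=-54
after add $t7, $t7, 3: $t7=10+3=13
cmp $t7, 19  (cmp 13,19)
blt L0: taken
after sub $t1, $t1, $t0: $t1=34-(-54)=88
after sub $t0, $t0, $t1: $t0=(-54)-88=-142
after add $t7, $t7, 3: $t7=13+3=16
cmp $t7, 19  (cmp 16,19)
blt L0: taken
after sub $t1, $t1, $t0: $t1=88-(-142)=230
after sub $t0, $t0, $t1: $t0=(-142)-230=-372
after add $t7, $t7, 3: $t7=16+3=19
cmp $t7, 19  (cmp 19,19)
blt L0: not taken
after mul $t1, $t0, 2: $t1=(-372)*2=-744
halt.
Total executed instructions: 30.

30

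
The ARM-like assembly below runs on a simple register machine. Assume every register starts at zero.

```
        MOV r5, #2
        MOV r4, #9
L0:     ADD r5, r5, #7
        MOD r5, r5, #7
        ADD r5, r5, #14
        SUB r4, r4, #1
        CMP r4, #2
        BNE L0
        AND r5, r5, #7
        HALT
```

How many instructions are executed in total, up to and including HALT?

46

after MOV r5, #2: r5=2
after MOV r4, #9: r4=9
after ADD r5, r5, #7: r5=2+7=9
after MOD r5, r5, #7: r5=9%7=2
after ADD r5, r5, #14: r5=2+14=16
after SUB r4, r4, #1: r4=9-1=8
CMP r4, #2  (cmp 8,2)
BNE L0: taken
after ADD r5, r5, #7: r5=16+7=23
after MOD r5, r5, #7: r5=23%7=2
after ADD r5, r5, #14: r5=2+14=16
after SUB r4, r4, #1: r4=8-1=7
CMP r4, #2  (cmp 7,2)
BNE L0: taken
after ADD r5, r5, #7: r5=16+7=23
after MOD r5, r5, #7: r5=23%7=2
after ADD r5, r5, #14: r5=2+14=16
after SUB r4, r4, #1: r4=7-1=6
CMP r4, #2  (cmp 6,2)
BNE L0: taken
after ADD r5, r5, #7: r5=16+7=23
after MOD r5, r5, #7: r5=23%7=2
after ADD r5, r5, #14: r5=2+14=16
after SUB r4, r4, #1: r4=6-1=5
CMP r4, #2  (cmp 5,2)
BNE L0: taken
after ADD r5, r5, #7: r5=16+7=23
after MOD r5, r5, #7: r5=23%7=2
after ADD r5, r5, #14: r5=2+14=16
after SUB r4, r4, #1: r4=5-1=4
CMP r4, #2  (cmp 4,2)
BNE L0: taken
after ADD r5, r5, #7: r5=16+7=23
after MOD r5, r5, #7: r5=23%7=2
after ADD r5, r5, #14: r5=2+14=16
after SUB r4, r4, #1: r4=4-1=3
CMP r4, #2  (cmp 3,2)
BNE L0: taken
after ADD r5, r5, #7: r5=16+7=23
after MOD r5, r5, #7: r5=23%7=2
after ADD r5, r5, #14: r5=2+14=16
after SUB r4, r4, #1: r4=3-1=2
CMP r4, #2  (cmp 2,2)
BNE L0: not taken
after AND r5, r5, #7: r5=16&7=0
halt.
Total executed instructions: 46.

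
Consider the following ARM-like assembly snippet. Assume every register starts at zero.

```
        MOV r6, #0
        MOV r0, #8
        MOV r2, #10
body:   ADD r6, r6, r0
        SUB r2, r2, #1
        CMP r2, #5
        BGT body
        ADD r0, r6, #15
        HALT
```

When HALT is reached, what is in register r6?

r6=0
r0=8
r2=10
r6=0+8=8
r2=10-1=9
CMP r2, #5  (cmp 9,5)
BGT body: taken
r6=8+8=16
r2=9-1=8
CMP r2, #5  (cmp 8,5)
BGT body: taken
r6=16+8=24
r2=8-1=7
CMP r2, #5  (cmp 7,5)
BGT body: taken
r6=24+8=32
r2=7-1=6
CMP r2, #5  (cmp 6,5)
BGT body: taken
r6=32+8=40
r2=6-1=5
CMP r2, #5  (cmp 5,5)
BGT body: not taken
r0=40+15=55
halt.

40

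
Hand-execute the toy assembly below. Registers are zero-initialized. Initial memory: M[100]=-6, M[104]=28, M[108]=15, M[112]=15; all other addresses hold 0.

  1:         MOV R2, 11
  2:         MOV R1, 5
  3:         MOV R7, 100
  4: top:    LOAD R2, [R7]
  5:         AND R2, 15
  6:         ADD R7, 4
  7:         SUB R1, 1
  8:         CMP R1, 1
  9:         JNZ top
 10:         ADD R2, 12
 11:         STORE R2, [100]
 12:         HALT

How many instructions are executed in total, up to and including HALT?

R2=11
R1=5
R7=100
R2=M[100]=-6
R2=(-6)&15=10
R7=100+4=104
R1=5-1=4
CMP R1, 1  (cmp 4,1)
JNZ top: taken
R2=M[104]=28
R2=28&15=12
R7=104+4=108
R1=4-1=3
CMP R1, 1  (cmp 3,1)
JNZ top: taken
R2=M[108]=15
R2=15&15=15
R7=108+4=112
R1=3-1=2
CMP R1, 1  (cmp 2,1)
JNZ top: taken
R2=M[112]=15
R2=15&15=15
R7=112+4=116
R1=2-1=1
CMP R1, 1  (cmp 1,1)
JNZ top: not taken
R2=15+12=27
STORE R2, [100] → M[100]=27
halt.
Total executed instructions: 30.

30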